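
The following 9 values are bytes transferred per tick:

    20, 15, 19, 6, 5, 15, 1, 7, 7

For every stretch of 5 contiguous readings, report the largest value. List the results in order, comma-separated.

20, 19, 19, 15, 15

[20, 15, 19, 6, 5] → max 20
[15, 19, 6, 5, 15] → max 19
[19, 6, 5, 15, 1] → max 19
[6, 5, 15, 1, 7] → max 15
[5, 15, 1, 7, 7] → max 15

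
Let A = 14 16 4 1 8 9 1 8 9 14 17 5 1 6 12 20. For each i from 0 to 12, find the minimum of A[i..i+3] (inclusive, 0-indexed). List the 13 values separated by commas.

Sliding a size-4 window across the 16 values:
(14, 16, 4, 1) → min 1
(16, 4, 1, 8) → min 1
(4, 1, 8, 9) → min 1
(1, 8, 9, 1) → min 1
(8, 9, 1, 8) → min 1
(9, 1, 8, 9) → min 1
(1, 8, 9, 14) → min 1
(8, 9, 14, 17) → min 8
(9, 14, 17, 5) → min 5
(14, 17, 5, 1) → min 1
(17, 5, 1, 6) → min 1
(5, 1, 6, 12) → min 1
(1, 6, 12, 20) → min 1

1, 1, 1, 1, 1, 1, 1, 8, 5, 1, 1, 1, 1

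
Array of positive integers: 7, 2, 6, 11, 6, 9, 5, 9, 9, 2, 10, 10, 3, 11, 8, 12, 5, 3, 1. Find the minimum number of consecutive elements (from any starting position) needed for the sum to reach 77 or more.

10

add 7: running sum 7 < 77
add 2: running sum 9 < 77
add 6: running sum 15 < 77
add 11: running sum 26 < 77
add 6: running sum 32 < 77
add 9: running sum 41 < 77
add 5: running sum 46 < 77
add 9: running sum 55 < 77
add 9: running sum 64 < 77
add 2: running sum 66 < 77
add 10: running sum 76 < 77
end 11: [6, 11, 6, 9, 5, 9, 9, 2, 10, 10] sum 77, len 10
end 12: [6, 11, 6, 9, 5, 9, 9, 2, 10, 10, 3] sum 80, len 11
end 13: [11, 6, 9, 5, 9, 9, 2, 10, 10, 3, 11] sum 85, len 11
end 14: [6, 9, 5, 9, 9, 2, 10, 10, 3, 11, 8] sum 82, len 11
end 15: [5, 9, 9, 2, 10, 10, 3, 11, 8, 12] sum 79, len 10
end 16: [9, 9, 2, 10, 10, 3, 11, 8, 12, 5] sum 79, len 10
end 17: [9, 9, 2, 10, 10, 3, 11, 8, 12, 5, 3] sum 82, len 11
end 18: [9, 9, 2, 10, 10, 3, 11, 8, 12, 5, 3, 1] sum 83, len 12
Shortest qualifying length: 10.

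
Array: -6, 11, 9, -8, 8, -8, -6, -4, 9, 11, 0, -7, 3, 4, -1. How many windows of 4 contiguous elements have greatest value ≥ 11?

(-6, 11, 9, -8) → max 11  ≥ 11 ✓
(11, 9, -8, 8) → max 11  ≥ 11 ✓
(9, -8, 8, -8) → max 9
(-8, 8, -8, -6) → max 8
(8, -8, -6, -4) → max 8
(-8, -6, -4, 9) → max 9
(-6, -4, 9, 11) → max 11  ≥ 11 ✓
(-4, 9, 11, 0) → max 11  ≥ 11 ✓
(9, 11, 0, -7) → max 11  ≥ 11 ✓
(11, 0, -7, 3) → max 11  ≥ 11 ✓
(0, -7, 3, 4) → max 4
(-7, 3, 4, -1) → max 4
6 windows satisfy the condition.

6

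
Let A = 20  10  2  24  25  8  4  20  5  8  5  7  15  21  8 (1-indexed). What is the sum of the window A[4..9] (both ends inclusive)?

86

Elements at indices 4..9: 24, 25, 8, 4, 20, 5
sum(24, 25, 8, 4, 20, 5) = 86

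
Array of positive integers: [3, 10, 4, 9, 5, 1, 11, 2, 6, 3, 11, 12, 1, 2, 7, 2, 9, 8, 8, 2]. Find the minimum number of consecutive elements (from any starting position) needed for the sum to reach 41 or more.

6

add 3: running sum 3 < 41
add 10: running sum 13 < 41
add 4: running sum 17 < 41
add 9: running sum 26 < 41
add 5: running sum 31 < 41
add 1: running sum 32 < 41
add 11: shortest ending here [3, 10, 4, 9, 5, 1, 11] sum 43, len 7
add 2: shortest ending here [10, 4, 9, 5, 1, 11, 2] sum 42, len 7
add 6: shortest ending here [10, 4, 9, 5, 1, 11, 2, 6] sum 48, len 8
add 3: shortest ending here [4, 9, 5, 1, 11, 2, 6, 3] sum 41, len 8
add 11: shortest ending here [9, 5, 1, 11, 2, 6, 3, 11] sum 48, len 8
add 12: shortest ending here [11, 2, 6, 3, 11, 12] sum 45, len 6
add 1: shortest ending here [11, 2, 6, 3, 11, 12, 1] sum 46, len 7
add 2: shortest ending here [11, 2, 6, 3, 11, 12, 1, 2] sum 48, len 8
add 7: shortest ending here [6, 3, 11, 12, 1, 2, 7] sum 42, len 7
add 2: shortest ending here [6, 3, 11, 12, 1, 2, 7, 2] sum 44, len 8
add 9: shortest ending here [11, 12, 1, 2, 7, 2, 9] sum 44, len 7
add 8: shortest ending here [12, 1, 2, 7, 2, 9, 8] sum 41, len 7
add 8: shortest ending here [12, 1, 2, 7, 2, 9, 8, 8] sum 49, len 8
add 2: shortest ending here [12, 1, 2, 7, 2, 9, 8, 8, 2] sum 51, len 9
Shortest qualifying length: 6.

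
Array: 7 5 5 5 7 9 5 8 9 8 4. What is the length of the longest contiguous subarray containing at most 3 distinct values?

Extend right; when distinct count exceeds 3, shrink from the left:
add 7: window [7] (1 distinct), len 1
add 5: window [7, 5] (2 distinct), len 2
add 5: window [7, 5, 5] (2 distinct), len 3
add 5: window [7, 5, 5, 5] (2 distinct), len 4
add 7: window [7, 5, 5, 5, 7] (2 distinct), len 5
add 9: window [7, 5, 5, 5, 7, 9] (3 distinct), len 6
add 5: window [7, 5, 5, 5, 7, 9, 5] (3 distinct), len 7
add 8: window [9, 5, 8] (3 distinct), len 3
add 9: window [9, 5, 8, 9] (3 distinct), len 4
add 8: window [9, 5, 8, 9, 8] (3 distinct), len 5
add 4: window [8, 9, 8, 4] (3 distinct), len 4
Longest length with ≤3 distinct: 7.

7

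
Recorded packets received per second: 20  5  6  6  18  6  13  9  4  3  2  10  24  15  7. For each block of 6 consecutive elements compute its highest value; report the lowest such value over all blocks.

20 5 6 6 18 6 → max 20
5 6 6 18 6 13 → max 18
6 6 18 6 13 9 → max 18
6 18 6 13 9 4 → max 18
18 6 13 9 4 3 → max 18
6 13 9 4 3 2 → max 13
13 9 4 3 2 10 → max 13
9 4 3 2 10 24 → max 24
4 3 2 10 24 15 → max 24
3 2 10 24 15 7 → max 24
Lowest of these is 13.

13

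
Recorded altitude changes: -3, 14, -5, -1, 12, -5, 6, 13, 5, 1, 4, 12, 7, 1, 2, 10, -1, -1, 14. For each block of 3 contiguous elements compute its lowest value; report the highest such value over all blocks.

5

-3 14 -5 → min -5
14 -5 -1 → min -5
-5 -1 12 → min -5
-1 12 -5 → min -5
12 -5 6 → min -5
-5 6 13 → min -5
6 13 5 → min 5
13 5 1 → min 1
5 1 4 → min 1
1 4 12 → min 1
4 12 7 → min 4
12 7 1 → min 1
7 1 2 → min 1
1 2 10 → min 1
2 10 -1 → min -1
10 -1 -1 → min -1
-1 -1 14 → min -1
Highest of these is 5.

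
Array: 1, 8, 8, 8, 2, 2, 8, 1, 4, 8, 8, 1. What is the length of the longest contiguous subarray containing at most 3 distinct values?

8

add 1: window [1] (1 distinct), len 1
add 8: window [1, 8] (2 distinct), len 2
add 8: window [1, 8, 8] (2 distinct), len 3
add 8: window [1, 8, 8, 8] (2 distinct), len 4
add 2: window [1, 8, 8, 8, 2] (3 distinct), len 5
add 2: window [1, 8, 8, 8, 2, 2] (3 distinct), len 6
add 8: window [1, 8, 8, 8, 2, 2, 8] (3 distinct), len 7
add 1: window [1, 8, 8, 8, 2, 2, 8, 1] (3 distinct), len 8
add 4: window [8, 1, 4] (3 distinct), len 3
add 8: window [8, 1, 4, 8] (3 distinct), len 4
add 8: window [8, 1, 4, 8, 8] (3 distinct), len 5
add 1: window [8, 1, 4, 8, 8, 1] (3 distinct), len 6
Longest length with ≤3 distinct: 8.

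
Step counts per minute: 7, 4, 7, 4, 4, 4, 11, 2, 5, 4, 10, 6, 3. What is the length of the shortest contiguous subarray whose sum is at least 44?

8

add 7: running sum 7 < 44
add 4: running sum 11 < 44
add 7: running sum 18 < 44
add 4: running sum 22 < 44
add 4: running sum 26 < 44
add 4: running sum 30 < 44
add 11: running sum 41 < 44
add 2: running sum 43 < 44
end 8: [7, 4, 7, 4, 4, 4, 11, 2, 5] sum 48, len 9
end 9: [4, 7, 4, 4, 4, 11, 2, 5, 4] sum 45, len 9
end 10: [4, 4, 4, 11, 2, 5, 4, 10] sum 44, len 8
end 11: [4, 4, 11, 2, 5, 4, 10, 6] sum 46, len 8
end 12: [4, 11, 2, 5, 4, 10, 6, 3] sum 45, len 8
Shortest qualifying length: 8.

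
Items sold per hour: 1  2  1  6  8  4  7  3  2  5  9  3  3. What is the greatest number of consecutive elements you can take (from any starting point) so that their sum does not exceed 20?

Extend to the right; shrink from the left whenever the sum exceeds 20:
add 1: [1] sum 1, len 1
add 2: [1, 2] sum 3, len 2
add 1: [1, 2, 1] sum 4, len 3
add 6: [1, 2, 1, 6] sum 10, len 4
add 8: [1, 2, 1, 6, 8] sum 18, len 5
add 4: [1, 6, 8, 4] sum 19, len 4
add 7: [8, 4, 7] sum 19, len 3
add 3: [4, 7, 3] sum 14, len 3
add 2: [4, 7, 3, 2] sum 16, len 4
add 5: [7, 3, 2, 5] sum 17, len 4
add 9: [3, 2, 5, 9] sum 19, len 4
add 3: [2, 5, 9, 3] sum 19, len 4
add 3: [5, 9, 3, 3] sum 20, len 4
Longest length seen: 5.

5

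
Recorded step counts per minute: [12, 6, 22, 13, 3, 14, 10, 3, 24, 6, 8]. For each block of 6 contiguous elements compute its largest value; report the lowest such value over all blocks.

[12, 6, 22, 13, 3, 14] → max 22
[6, 22, 13, 3, 14, 10] → max 22
[22, 13, 3, 14, 10, 3] → max 22
[13, 3, 14, 10, 3, 24] → max 24
[3, 14, 10, 3, 24, 6] → max 24
[14, 10, 3, 24, 6, 8] → max 24
Lowest of these is 22.

22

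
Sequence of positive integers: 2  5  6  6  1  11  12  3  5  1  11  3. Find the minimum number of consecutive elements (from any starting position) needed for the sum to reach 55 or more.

9

Extend right; whenever the sum reaches 55, record the length and shrink from the left:
add 2: running sum 2 < 55
add 5: running sum 7 < 55
add 6: running sum 13 < 55
add 6: running sum 19 < 55
add 1: running sum 20 < 55
add 11: running sum 31 < 55
add 12: running sum 43 < 55
add 3: running sum 46 < 55
add 5: running sum 51 < 55
add 1: running sum 52 < 55
add 11: shortest ending here [6, 6, 1, 11, 12, 3, 5, 1, 11] sum 56, len 9
add 3: shortest ending here [6, 6, 1, 11, 12, 3, 5, 1, 11, 3] sum 59, len 10
Shortest qualifying length: 9.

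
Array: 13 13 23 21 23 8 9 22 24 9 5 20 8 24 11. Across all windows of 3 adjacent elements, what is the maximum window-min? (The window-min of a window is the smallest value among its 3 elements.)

21

Each size-3 window and its min:
[13, 13, 23] → min 13
[13, 23, 21] → min 13
[23, 21, 23] → min 21
[21, 23, 8] → min 8
[23, 8, 9] → min 8
[8, 9, 22] → min 8
[9, 22, 24] → min 9
[22, 24, 9] → min 9
[24, 9, 5] → min 5
[9, 5, 20] → min 5
[5, 20, 8] → min 5
[20, 8, 24] → min 8
[8, 24, 11] → min 8
Maximum of these is 21.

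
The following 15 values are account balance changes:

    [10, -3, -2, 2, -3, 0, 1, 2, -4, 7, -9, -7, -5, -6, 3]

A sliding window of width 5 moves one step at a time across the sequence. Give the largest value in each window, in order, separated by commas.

(10, -3, -2, 2, -3) → max 10
(-3, -2, 2, -3, 0) → max 2
(-2, 2, -3, 0, 1) → max 2
(2, -3, 0, 1, 2) → max 2
(-3, 0, 1, 2, -4) → max 2
(0, 1, 2, -4, 7) → max 7
(1, 2, -4, 7, -9) → max 7
(2, -4, 7, -9, -7) → max 7
(-4, 7, -9, -7, -5) → max 7
(7, -9, -7, -5, -6) → max 7
(-9, -7, -5, -6, 3) → max 3

10, 2, 2, 2, 2, 7, 7, 7, 7, 7, 3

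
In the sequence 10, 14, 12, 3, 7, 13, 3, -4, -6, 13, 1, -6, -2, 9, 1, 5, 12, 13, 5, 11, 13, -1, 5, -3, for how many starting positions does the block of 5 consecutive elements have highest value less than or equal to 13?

[10, 14, 12, 3, 7] → max 14
[14, 12, 3, 7, 13] → max 14
[12, 3, 7, 13, 3] → max 13  ≤ 13 ✓
[3, 7, 13, 3, -4] → max 13  ≤ 13 ✓
[7, 13, 3, -4, -6] → max 13  ≤ 13 ✓
[13, 3, -4, -6, 13] → max 13  ≤ 13 ✓
[3, -4, -6, 13, 1] → max 13  ≤ 13 ✓
[-4, -6, 13, 1, -6] → max 13  ≤ 13 ✓
[-6, 13, 1, -6, -2] → max 13  ≤ 13 ✓
[13, 1, -6, -2, 9] → max 13  ≤ 13 ✓
[1, -6, -2, 9, 1] → max 9  ≤ 13 ✓
[-6, -2, 9, 1, 5] → max 9  ≤ 13 ✓
[-2, 9, 1, 5, 12] → max 12  ≤ 13 ✓
[9, 1, 5, 12, 13] → max 13  ≤ 13 ✓
[1, 5, 12, 13, 5] → max 13  ≤ 13 ✓
[5, 12, 13, 5, 11] → max 13  ≤ 13 ✓
[12, 13, 5, 11, 13] → max 13  ≤ 13 ✓
[13, 5, 11, 13, -1] → max 13  ≤ 13 ✓
[5, 11, 13, -1, 5] → max 13  ≤ 13 ✓
[11, 13, -1, 5, -3] → max 13  ≤ 13 ✓
18 windows satisfy the condition.

18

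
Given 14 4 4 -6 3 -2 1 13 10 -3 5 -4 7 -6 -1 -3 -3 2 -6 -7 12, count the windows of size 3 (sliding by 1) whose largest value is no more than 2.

[14, 4, 4] → max 14
[4, 4, -6] → max 4
[4, -6, 3] → max 4
[-6, 3, -2] → max 3
[3, -2, 1] → max 3
[-2, 1, 13] → max 13
[1, 13, 10] → max 13
[13, 10, -3] → max 13
[10, -3, 5] → max 10
[-3, 5, -4] → max 5
[5, -4, 7] → max 7
[-4, 7, -6] → max 7
[7, -6, -1] → max 7
[-6, -1, -3] → max -1  ≤ 2 ✓
[-1, -3, -3] → max -1  ≤ 2 ✓
[-3, -3, 2] → max 2  ≤ 2 ✓
[-3, 2, -6] → max 2  ≤ 2 ✓
[2, -6, -7] → max 2  ≤ 2 ✓
[-6, -7, 12] → max 12
5 windows satisfy the condition.

5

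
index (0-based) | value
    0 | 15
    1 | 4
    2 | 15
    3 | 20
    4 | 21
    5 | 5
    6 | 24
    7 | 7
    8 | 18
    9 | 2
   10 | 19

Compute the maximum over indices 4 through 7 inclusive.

24

Elements at indices 4..7: 21, 5, 24, 7
max(21, 5, 24, 7) = 24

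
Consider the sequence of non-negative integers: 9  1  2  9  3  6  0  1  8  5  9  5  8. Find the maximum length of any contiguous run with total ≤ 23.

[9] sum 9 len 1
[9, 1] sum 10 len 2
[9, 1, 2] sum 12 len 3
[9, 1, 2, 9] sum 21 len 4
[1, 2, 9, 3] sum 15 len 4
[1, 2, 9, 3, 6] sum 21 len 5
[1, 2, 9, 3, 6, 0] sum 21 len 6
[1, 2, 9, 3, 6, 0, 1] sum 22 len 7
[3, 6, 0, 1, 8] sum 18 len 5
[3, 6, 0, 1, 8, 5] sum 23 len 6
[0, 1, 8, 5, 9] sum 23 len 5
[5, 9, 5] sum 19 len 3
[9, 5, 8] sum 22 len 3
Longest length seen: 7.

7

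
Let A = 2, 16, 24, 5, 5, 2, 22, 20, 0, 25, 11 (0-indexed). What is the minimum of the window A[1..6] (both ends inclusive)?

2

Elements at indices 1..6: 16, 24, 5, 5, 2, 22
min(16, 24, 5, 5, 2, 22) = 2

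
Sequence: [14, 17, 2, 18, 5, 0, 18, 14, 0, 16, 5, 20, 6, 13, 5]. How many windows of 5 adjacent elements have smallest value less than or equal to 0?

14 17 2 18 5 → min 2
17 2 18 5 0 → min 0  ≤ 0 ✓
2 18 5 0 18 → min 0  ≤ 0 ✓
18 5 0 18 14 → min 0  ≤ 0 ✓
5 0 18 14 0 → min 0  ≤ 0 ✓
0 18 14 0 16 → min 0  ≤ 0 ✓
18 14 0 16 5 → min 0  ≤ 0 ✓
14 0 16 5 20 → min 0  ≤ 0 ✓
0 16 5 20 6 → min 0  ≤ 0 ✓
16 5 20 6 13 → min 5
5 20 6 13 5 → min 5
8 windows satisfy the condition.

8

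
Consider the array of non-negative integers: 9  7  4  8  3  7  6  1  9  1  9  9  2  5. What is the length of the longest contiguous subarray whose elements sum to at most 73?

13

[9] sum 9 len 1
[9, 7] sum 16 len 2
[9, 7, 4] sum 20 len 3
[9, 7, 4, 8] sum 28 len 4
[9, 7, 4, 8, 3] sum 31 len 5
[9, 7, 4, 8, 3, 7] sum 38 len 6
[9, 7, 4, 8, 3, 7, 6] sum 44 len 7
[9, 7, 4, 8, 3, 7, 6, 1] sum 45 len 8
[9, 7, 4, 8, 3, 7, 6, 1, 9] sum 54 len 9
[9, 7, 4, 8, 3, 7, 6, 1, 9, 1] sum 55 len 10
[9, 7, 4, 8, 3, 7, 6, 1, 9, 1, 9] sum 64 len 11
[9, 7, 4, 8, 3, 7, 6, 1, 9, 1, 9, 9] sum 73 len 12
[7, 4, 8, 3, 7, 6, 1, 9, 1, 9, 9, 2] sum 66 len 12
[7, 4, 8, 3, 7, 6, 1, 9, 1, 9, 9, 2, 5] sum 71 len 13
Longest length seen: 13.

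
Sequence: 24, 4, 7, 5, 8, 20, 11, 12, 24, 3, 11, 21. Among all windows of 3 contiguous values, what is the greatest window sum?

47

[24, 4, 7] → sum 35
[4, 7, 5] → sum 16
[7, 5, 8] → sum 20
[5, 8, 20] → sum 33
[8, 20, 11] → sum 39
[20, 11, 12] → sum 43
[11, 12, 24] → sum 47
[12, 24, 3] → sum 39
[24, 3, 11] → sum 38
[3, 11, 21] → sum 35
Greatest of these is 47.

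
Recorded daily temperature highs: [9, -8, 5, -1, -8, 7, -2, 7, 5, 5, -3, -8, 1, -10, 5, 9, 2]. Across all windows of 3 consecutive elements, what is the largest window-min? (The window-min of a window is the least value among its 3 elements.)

Window mins for each of the 15 positions:
(9, -8, 5) → min -8
(-8, 5, -1) → min -8
(5, -1, -8) → min -8
(-1, -8, 7) → min -8
(-8, 7, -2) → min -8
(7, -2, 7) → min -2
(-2, 7, 5) → min -2
(7, 5, 5) → min 5
(5, 5, -3) → min -3
(5, -3, -8) → min -8
(-3, -8, 1) → min -8
(-8, 1, -10) → min -10
(1, -10, 5) → min -10
(-10, 5, 9) → min -10
(5, 9, 2) → min 2
Largest of these is 5.

5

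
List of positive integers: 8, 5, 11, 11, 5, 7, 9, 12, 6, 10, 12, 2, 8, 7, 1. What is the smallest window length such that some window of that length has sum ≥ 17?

2

add 8: running sum 8 < 17
add 5: running sum 13 < 17
add 11: shortest ending here [8, 5, 11] sum 24, len 3
add 11: shortest ending here [11, 11] sum 22, len 2
add 5: shortest ending here [11, 11, 5] sum 27, len 3
add 7: shortest ending here [11, 5, 7] sum 23, len 3
add 9: shortest ending here [5, 7, 9] sum 21, len 3
add 12: shortest ending here [9, 12] sum 21, len 2
add 6: shortest ending here [12, 6] sum 18, len 2
add 10: shortest ending here [12, 6, 10] sum 28, len 3
add 12: shortest ending here [10, 12] sum 22, len 2
add 2: shortest ending here [10, 12, 2] sum 24, len 3
add 8: shortest ending here [12, 2, 8] sum 22, len 3
add 7: shortest ending here [2, 8, 7] sum 17, len 3
add 1: shortest ending here [2, 8, 7, 1] sum 18, len 4
Shortest qualifying length: 2.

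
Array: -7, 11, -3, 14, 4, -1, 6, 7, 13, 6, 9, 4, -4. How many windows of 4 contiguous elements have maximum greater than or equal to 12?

8

[-7, 11, -3, 14] → max 14  ≥ 12 ✓
[11, -3, 14, 4] → max 14  ≥ 12 ✓
[-3, 14, 4, -1] → max 14  ≥ 12 ✓
[14, 4, -1, 6] → max 14  ≥ 12 ✓
[4, -1, 6, 7] → max 7
[-1, 6, 7, 13] → max 13  ≥ 12 ✓
[6, 7, 13, 6] → max 13  ≥ 12 ✓
[7, 13, 6, 9] → max 13  ≥ 12 ✓
[13, 6, 9, 4] → max 13  ≥ 12 ✓
[6, 9, 4, -4] → max 9
8 windows satisfy the condition.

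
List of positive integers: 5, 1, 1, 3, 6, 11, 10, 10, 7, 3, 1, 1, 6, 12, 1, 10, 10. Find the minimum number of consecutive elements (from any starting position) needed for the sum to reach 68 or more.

11

Extend right; whenever the sum reaches 68, record the length and shrink from the left:
add 5: running sum 5 < 68
add 1: running sum 6 < 68
add 1: running sum 7 < 68
add 3: running sum 10 < 68
add 6: running sum 16 < 68
add 11: running sum 27 < 68
add 10: running sum 37 < 68
add 10: running sum 47 < 68
add 7: running sum 54 < 68
add 3: running sum 57 < 68
add 1: running sum 58 < 68
add 1: running sum 59 < 68
add 6: running sum 65 < 68
add 12: shortest ending here [3, 6, 11, 10, 10, 7, 3, 1, 1, 6, 12] sum 70, len 11
add 1: shortest ending here [6, 11, 10, 10, 7, 3, 1, 1, 6, 12, 1] sum 68, len 11
add 10: shortest ending here [11, 10, 10, 7, 3, 1, 1, 6, 12, 1, 10] sum 72, len 11
add 10: shortest ending here [10, 10, 7, 3, 1, 1, 6, 12, 1, 10, 10] sum 71, len 11
Shortest qualifying length: 11.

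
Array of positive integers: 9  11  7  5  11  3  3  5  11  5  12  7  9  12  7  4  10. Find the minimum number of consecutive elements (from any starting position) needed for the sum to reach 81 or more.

add 9: running sum 9 < 81
add 11: running sum 20 < 81
add 7: running sum 27 < 81
add 5: running sum 32 < 81
add 11: running sum 43 < 81
add 3: running sum 46 < 81
add 3: running sum 49 < 81
add 5: running sum 54 < 81
add 11: running sum 65 < 81
add 5: running sum 70 < 81
add 12: shortest ending here [9, 11, 7, 5, 11, 3, 3, 5, 11, 5, 12] sum 82, len 11
add 7: shortest ending here [9, 11, 7, 5, 11, 3, 3, 5, 11, 5, 12, 7] sum 89, len 12
add 9: shortest ending here [11, 7, 5, 11, 3, 3, 5, 11, 5, 12, 7, 9] sum 89, len 12
add 12: shortest ending here [5, 11, 3, 3, 5, 11, 5, 12, 7, 9, 12] sum 83, len 11
add 7: shortest ending here [11, 3, 3, 5, 11, 5, 12, 7, 9, 12, 7] sum 85, len 11
add 4: shortest ending here [11, 3, 3, 5, 11, 5, 12, 7, 9, 12, 7, 4] sum 89, len 12
add 10: shortest ending here [5, 11, 5, 12, 7, 9, 12, 7, 4, 10] sum 82, len 10
Shortest qualifying length: 10.

10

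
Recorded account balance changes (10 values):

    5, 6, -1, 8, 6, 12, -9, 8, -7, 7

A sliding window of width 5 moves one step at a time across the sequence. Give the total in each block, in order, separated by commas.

5 6 -1 8 6 → sum 24
6 -1 8 6 12 → sum 31
-1 8 6 12 -9 → sum 16
8 6 12 -9 8 → sum 25
6 12 -9 8 -7 → sum 10
12 -9 8 -7 7 → sum 11

24, 31, 16, 25, 10, 11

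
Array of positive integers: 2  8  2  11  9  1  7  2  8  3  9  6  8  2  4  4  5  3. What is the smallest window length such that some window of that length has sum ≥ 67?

12

add 2: running sum 2 < 67
add 8: running sum 10 < 67
add 2: running sum 12 < 67
add 11: running sum 23 < 67
add 9: running sum 32 < 67
add 1: running sum 33 < 67
add 7: running sum 40 < 67
add 2: running sum 42 < 67
add 8: running sum 50 < 67
add 3: running sum 53 < 67
add 9: running sum 62 < 67
end 11: [2, 8, 2, 11, 9, 1, 7, 2, 8, 3, 9, 6] sum 68, len 12
end 12: [8, 2, 11, 9, 1, 7, 2, 8, 3, 9, 6, 8] sum 74, len 12
end 13: [2, 11, 9, 1, 7, 2, 8, 3, 9, 6, 8, 2] sum 68, len 12
end 14: [11, 9, 1, 7, 2, 8, 3, 9, 6, 8, 2, 4] sum 70, len 12
end 15: [11, 9, 1, 7, 2, 8, 3, 9, 6, 8, 2, 4, 4] sum 74, len 13
end 16: [9, 1, 7, 2, 8, 3, 9, 6, 8, 2, 4, 4, 5] sum 68, len 13
end 17: [9, 1, 7, 2, 8, 3, 9, 6, 8, 2, 4, 4, 5, 3] sum 71, len 14
Shortest qualifying length: 12.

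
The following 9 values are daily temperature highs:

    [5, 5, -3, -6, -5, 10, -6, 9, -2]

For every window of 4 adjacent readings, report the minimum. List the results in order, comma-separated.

5 5 -3 -6 → min -6
5 -3 -6 -5 → min -6
-3 -6 -5 10 → min -6
-6 -5 10 -6 → min -6
-5 10 -6 9 → min -6
10 -6 9 -2 → min -6

-6, -6, -6, -6, -6, -6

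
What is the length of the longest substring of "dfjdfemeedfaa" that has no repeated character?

[d] len 1
[d, f] len 2
[d, f, j] len 3
[f, j, d] len 3
[j, d, f] len 3
[j, d, f, e] len 4
[j, d, f, e, m] len 5
[m, e] len 2
[e] len 1
[e, d] len 2
[e, d, f] len 3
[e, d, f, a] len 4
[a] len 1
Longest all-distinct length: 5.

5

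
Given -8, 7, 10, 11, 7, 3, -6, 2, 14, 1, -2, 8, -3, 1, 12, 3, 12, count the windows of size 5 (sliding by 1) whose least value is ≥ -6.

-8 7 10 11 7 → min -8
7 10 11 7 3 → min 3  ≥ -6 ✓
10 11 7 3 -6 → min -6  ≥ -6 ✓
11 7 3 -6 2 → min -6  ≥ -6 ✓
7 3 -6 2 14 → min -6  ≥ -6 ✓
3 -6 2 14 1 → min -6  ≥ -6 ✓
-6 2 14 1 -2 → min -6  ≥ -6 ✓
2 14 1 -2 8 → min -2  ≥ -6 ✓
14 1 -2 8 -3 → min -3  ≥ -6 ✓
1 -2 8 -3 1 → min -3  ≥ -6 ✓
-2 8 -3 1 12 → min -3  ≥ -6 ✓
8 -3 1 12 3 → min -3  ≥ -6 ✓
-3 1 12 3 12 → min -3  ≥ -6 ✓
12 windows satisfy the condition.

12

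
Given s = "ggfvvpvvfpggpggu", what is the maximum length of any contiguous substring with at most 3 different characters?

add g: window [g] (1 distinct), len 1
add g: window [g, g] (1 distinct), len 2
add f: window [g, g, f] (2 distinct), len 3
add v: window [g, g, f, v] (3 distinct), len 4
add v: window [g, g, f, v, v] (3 distinct), len 5
add p: window [f, v, v, p] (3 distinct), len 4
add v: window [f, v, v, p, v] (3 distinct), len 5
add v: window [f, v, v, p, v, v] (3 distinct), len 6
add f: window [f, v, v, p, v, v, f] (3 distinct), len 7
add p: window [f, v, v, p, v, v, f, p] (3 distinct), len 8
add g: window [f, p, g] (3 distinct), len 3
add g: window [f, p, g, g] (3 distinct), len 4
add p: window [f, p, g, g, p] (3 distinct), len 5
add g: window [f, p, g, g, p, g] (3 distinct), len 6
add g: window [f, p, g, g, p, g, g] (3 distinct), len 7
add u: window [p, g, g, p, g, g, u] (3 distinct), len 7
Longest length with ≤3 distinct: 8.

8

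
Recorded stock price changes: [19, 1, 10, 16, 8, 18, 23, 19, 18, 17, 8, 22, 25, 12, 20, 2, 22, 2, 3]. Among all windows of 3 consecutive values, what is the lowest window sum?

26

[19, 1, 10] → sum 30
[1, 10, 16] → sum 27
[10, 16, 8] → sum 34
[16, 8, 18] → sum 42
[8, 18, 23] → sum 49
[18, 23, 19] → sum 60
[23, 19, 18] → sum 60
[19, 18, 17] → sum 54
[18, 17, 8] → sum 43
[17, 8, 22] → sum 47
[8, 22, 25] → sum 55
[22, 25, 12] → sum 59
[25, 12, 20] → sum 57
[12, 20, 2] → sum 34
[20, 2, 22] → sum 44
[2, 22, 2] → sum 26
[22, 2, 3] → sum 27
Lowest of these is 26.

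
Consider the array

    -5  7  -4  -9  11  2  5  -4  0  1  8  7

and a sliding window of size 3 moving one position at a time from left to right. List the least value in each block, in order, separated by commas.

-5, -9, -9, -9, 2, -4, -4, -4, 0, 1

(-5, 7, -4) → min -5
(7, -4, -9) → min -9
(-4, -9, 11) → min -9
(-9, 11, 2) → min -9
(11, 2, 5) → min 2
(2, 5, -4) → min -4
(5, -4, 0) → min -4
(-4, 0, 1) → min -4
(0, 1, 8) → min 0
(1, 8, 7) → min 1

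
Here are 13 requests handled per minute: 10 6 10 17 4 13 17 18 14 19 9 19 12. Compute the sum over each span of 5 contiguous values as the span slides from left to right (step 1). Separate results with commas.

47, 50, 61, 69, 66, 81, 77, 79, 73

(10, 6, 10, 17, 4) → sum 47
(6, 10, 17, 4, 13) → sum 50
(10, 17, 4, 13, 17) → sum 61
(17, 4, 13, 17, 18) → sum 69
(4, 13, 17, 18, 14) → sum 66
(13, 17, 18, 14, 19) → sum 81
(17, 18, 14, 19, 9) → sum 77
(18, 14, 19, 9, 19) → sum 79
(14, 19, 9, 19, 12) → sum 73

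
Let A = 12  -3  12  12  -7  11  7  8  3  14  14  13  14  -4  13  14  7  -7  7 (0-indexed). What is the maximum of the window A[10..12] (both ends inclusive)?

14

Elements at indices 10..12: 14, 13, 14
max(14, 13, 14) = 14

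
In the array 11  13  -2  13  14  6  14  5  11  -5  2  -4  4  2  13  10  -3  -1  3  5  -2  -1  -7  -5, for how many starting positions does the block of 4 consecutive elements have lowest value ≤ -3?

11 13 -2 13 → min -2
13 -2 13 14 → min -2
-2 13 14 6 → min -2
13 14 6 14 → min 6
14 6 14 5 → min 5
6 14 5 11 → min 5
14 5 11 -5 → min -5  ≤ -3 ✓
5 11 -5 2 → min -5  ≤ -3 ✓
11 -5 2 -4 → min -5  ≤ -3 ✓
-5 2 -4 4 → min -5  ≤ -3 ✓
2 -4 4 2 → min -4  ≤ -3 ✓
-4 4 2 13 → min -4  ≤ -3 ✓
4 2 13 10 → min 2
2 13 10 -3 → min -3  ≤ -3 ✓
13 10 -3 -1 → min -3  ≤ -3 ✓
10 -3 -1 3 → min -3  ≤ -3 ✓
-3 -1 3 5 → min -3  ≤ -3 ✓
-1 3 5 -2 → min -2
3 5 -2 -1 → min -2
5 -2 -1 -7 → min -7  ≤ -3 ✓
-2 -1 -7 -5 → min -7  ≤ -3 ✓
12 windows satisfy the condition.

12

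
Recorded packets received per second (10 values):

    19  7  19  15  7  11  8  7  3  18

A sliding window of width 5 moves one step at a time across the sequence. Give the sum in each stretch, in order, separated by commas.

67, 59, 60, 48, 36, 47

[19, 7, 19, 15, 7] → sum 67
[7, 19, 15, 7, 11] → sum 59
[19, 15, 7, 11, 8] → sum 60
[15, 7, 11, 8, 7] → sum 48
[7, 11, 8, 7, 3] → sum 36
[11, 8, 7, 3, 18] → sum 47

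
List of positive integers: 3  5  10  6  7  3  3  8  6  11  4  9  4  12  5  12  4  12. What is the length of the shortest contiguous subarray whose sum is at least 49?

add 3: running sum 3 < 49
add 5: running sum 8 < 49
add 10: running sum 18 < 49
add 6: running sum 24 < 49
add 7: running sum 31 < 49
add 3: running sum 34 < 49
add 3: running sum 37 < 49
add 8: running sum 45 < 49
add 6: shortest ending here [3, 5, 10, 6, 7, 3, 3, 8, 6] sum 51, len 9
add 11: shortest ending here [10, 6, 7, 3, 3, 8, 6, 11] sum 54, len 8
add 4: shortest ending here [10, 6, 7, 3, 3, 8, 6, 11, 4] sum 58, len 9
add 9: shortest ending here [7, 3, 3, 8, 6, 11, 4, 9] sum 51, len 8
add 4: shortest ending here [7, 3, 3, 8, 6, 11, 4, 9, 4] sum 55, len 9
add 12: shortest ending here [8, 6, 11, 4, 9, 4, 12] sum 54, len 7
add 5: shortest ending here [6, 11, 4, 9, 4, 12, 5] sum 51, len 7
add 12: shortest ending here [11, 4, 9, 4, 12, 5, 12] sum 57, len 7
add 4: shortest ending here [4, 9, 4, 12, 5, 12, 4] sum 50, len 7
add 12: shortest ending here [4, 12, 5, 12, 4, 12] sum 49, len 6
Shortest qualifying length: 6.

6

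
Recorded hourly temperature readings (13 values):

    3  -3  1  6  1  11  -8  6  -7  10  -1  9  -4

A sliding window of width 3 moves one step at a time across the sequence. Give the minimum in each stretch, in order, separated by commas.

Sliding a size-3 window across the 13 values:
3 -3 1 → min -3
-3 1 6 → min -3
1 6 1 → min 1
6 1 11 → min 1
1 11 -8 → min -8
11 -8 6 → min -8
-8 6 -7 → min -8
6 -7 10 → min -7
-7 10 -1 → min -7
10 -1 9 → min -1
-1 9 -4 → min -4

-3, -3, 1, 1, -8, -8, -8, -7, -7, -1, -4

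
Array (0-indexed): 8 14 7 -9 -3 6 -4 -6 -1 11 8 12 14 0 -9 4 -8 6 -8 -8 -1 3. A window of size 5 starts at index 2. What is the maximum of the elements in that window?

Elements at indices 2..6: 7, -9, -3, 6, -4
max(7, -9, -3, 6, -4) = 7

7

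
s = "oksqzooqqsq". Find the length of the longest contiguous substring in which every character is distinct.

add o: [o] len 1
add k: [o, k] len 2
add s: [o, k, s] len 3
add q: [o, k, s, q] len 4
add z: [o, k, s, q, z] len 5
add o (repeat o, move left end past it): [k, s, q, z, o] len 5
add o (repeat o, move left end past it): [o] len 1
add q: [o, q] len 2
add q (repeat q, move left end past it): [q] len 1
add s: [q, s] len 2
add q (repeat q, move left end past it): [s, q] len 2
Longest all-distinct length: 5.

5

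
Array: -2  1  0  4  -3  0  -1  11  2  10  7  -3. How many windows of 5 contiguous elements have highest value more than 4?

[-2, 1, 0, 4, -3] → max 4
[1, 0, 4, -3, 0] → max 4
[0, 4, -3, 0, -1] → max 4
[4, -3, 0, -1, 11] → max 11  > 4 ✓
[-3, 0, -1, 11, 2] → max 11  > 4 ✓
[0, -1, 11, 2, 10] → max 11  > 4 ✓
[-1, 11, 2, 10, 7] → max 11  > 4 ✓
[11, 2, 10, 7, -3] → max 11  > 4 ✓
5 windows satisfy the condition.

5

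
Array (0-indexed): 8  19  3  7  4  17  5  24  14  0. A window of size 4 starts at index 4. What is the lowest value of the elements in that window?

Elements at indices 4..7: 4, 17, 5, 24
min(4, 17, 5, 24) = 4

4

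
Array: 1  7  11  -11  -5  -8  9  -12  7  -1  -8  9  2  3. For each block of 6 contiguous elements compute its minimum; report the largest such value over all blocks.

-8

Window mins for each of the 9 positions:
[1, 7, 11, -11, -5, -8] → min -11
[7, 11, -11, -5, -8, 9] → min -11
[11, -11, -5, -8, 9, -12] → min -12
[-11, -5, -8, 9, -12, 7] → min -12
[-5, -8, 9, -12, 7, -1] → min -12
[-8, 9, -12, 7, -1, -8] → min -12
[9, -12, 7, -1, -8, 9] → min -12
[-12, 7, -1, -8, 9, 2] → min -12
[7, -1, -8, 9, 2, 3] → min -8
Largest of these is -8.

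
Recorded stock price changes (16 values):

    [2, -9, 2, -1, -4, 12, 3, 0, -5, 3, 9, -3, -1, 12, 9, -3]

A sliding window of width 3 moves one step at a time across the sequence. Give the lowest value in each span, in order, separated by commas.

-9, -9, -4, -4, -4, 0, -5, -5, -5, -3, -3, -3, -1, -3

2 -9 2 → min -9
-9 2 -1 → min -9
2 -1 -4 → min -4
-1 -4 12 → min -4
-4 12 3 → min -4
12 3 0 → min 0
3 0 -5 → min -5
0 -5 3 → min -5
-5 3 9 → min -5
3 9 -3 → min -3
9 -3 -1 → min -3
-3 -1 12 → min -3
-1 12 9 → min -1
12 9 -3 → min -3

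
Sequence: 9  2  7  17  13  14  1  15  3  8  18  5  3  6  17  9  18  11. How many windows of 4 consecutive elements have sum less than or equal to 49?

[9, 2, 7, 17] → sum 35  ≤ 49 ✓
[2, 7, 17, 13] → sum 39  ≤ 49 ✓
[7, 17, 13, 14] → sum 51
[17, 13, 14, 1] → sum 45  ≤ 49 ✓
[13, 14, 1, 15] → sum 43  ≤ 49 ✓
[14, 1, 15, 3] → sum 33  ≤ 49 ✓
[1, 15, 3, 8] → sum 27  ≤ 49 ✓
[15, 3, 8, 18] → sum 44  ≤ 49 ✓
[3, 8, 18, 5] → sum 34  ≤ 49 ✓
[8, 18, 5, 3] → sum 34  ≤ 49 ✓
[18, 5, 3, 6] → sum 32  ≤ 49 ✓
[5, 3, 6, 17] → sum 31  ≤ 49 ✓
[3, 6, 17, 9] → sum 35  ≤ 49 ✓
[6, 17, 9, 18] → sum 50
[17, 9, 18, 11] → sum 55
12 windows satisfy the condition.

12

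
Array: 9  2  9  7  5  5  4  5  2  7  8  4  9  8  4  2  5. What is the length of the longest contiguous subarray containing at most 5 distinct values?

10

Extend right; when distinct count exceeds 5, shrink from the left:
add 9: window [9] (1 distinct), len 1
add 2: window [9, 2] (2 distinct), len 2
add 9: window [9, 2, 9] (2 distinct), len 3
add 7: window [9, 2, 9, 7] (3 distinct), len 4
add 5: window [9, 2, 9, 7, 5] (4 distinct), len 5
add 5: window [9, 2, 9, 7, 5, 5] (4 distinct), len 6
add 4: window [9, 2, 9, 7, 5, 5, 4] (5 distinct), len 7
add 5: window [9, 2, 9, 7, 5, 5, 4, 5] (5 distinct), len 8
add 2: window [9, 2, 9, 7, 5, 5, 4, 5, 2] (5 distinct), len 9
add 7: window [9, 2, 9, 7, 5, 5, 4, 5, 2, 7] (5 distinct), len 10
add 8: window [7, 5, 5, 4, 5, 2, 7, 8] (5 distinct), len 8
add 4: window [7, 5, 5, 4, 5, 2, 7, 8, 4] (5 distinct), len 9
add 9: window [2, 7, 8, 4, 9] (5 distinct), len 5
add 8: window [2, 7, 8, 4, 9, 8] (5 distinct), len 6
add 4: window [2, 7, 8, 4, 9, 8, 4] (5 distinct), len 7
add 2: window [2, 7, 8, 4, 9, 8, 4, 2] (5 distinct), len 8
add 5: window [8, 4, 9, 8, 4, 2, 5] (5 distinct), len 7
Longest length with ≤5 distinct: 10.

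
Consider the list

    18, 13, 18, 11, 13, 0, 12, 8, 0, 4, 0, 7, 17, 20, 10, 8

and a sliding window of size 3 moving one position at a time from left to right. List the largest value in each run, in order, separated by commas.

(18, 13, 18) → max 18
(13, 18, 11) → max 18
(18, 11, 13) → max 18
(11, 13, 0) → max 13
(13, 0, 12) → max 13
(0, 12, 8) → max 12
(12, 8, 0) → max 12
(8, 0, 4) → max 8
(0, 4, 0) → max 4
(4, 0, 7) → max 7
(0, 7, 17) → max 17
(7, 17, 20) → max 20
(17, 20, 10) → max 20
(20, 10, 8) → max 20

18, 18, 18, 13, 13, 12, 12, 8, 4, 7, 17, 20, 20, 20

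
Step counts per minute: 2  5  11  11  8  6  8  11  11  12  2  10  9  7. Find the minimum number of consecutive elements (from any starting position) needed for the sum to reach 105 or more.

add 2: running sum 2 < 105
add 5: running sum 7 < 105
add 11: running sum 18 < 105
add 11: running sum 29 < 105
add 8: running sum 37 < 105
add 6: running sum 43 < 105
add 8: running sum 51 < 105
add 11: running sum 62 < 105
add 11: running sum 73 < 105
add 12: running sum 85 < 105
add 2: running sum 87 < 105
add 10: running sum 97 < 105
add 9: shortest ending here [2, 5, 11, 11, 8, 6, 8, 11, 11, 12, 2, 10, 9] sum 106, len 13
add 7: shortest ending here [11, 11, 8, 6, 8, 11, 11, 12, 2, 10, 9, 7] sum 106, len 12
Shortest qualifying length: 12.

12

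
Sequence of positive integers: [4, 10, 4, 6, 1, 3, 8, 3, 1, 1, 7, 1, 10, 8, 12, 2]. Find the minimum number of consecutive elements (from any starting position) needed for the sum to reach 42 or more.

8

add 4: running sum 4 < 42
add 10: running sum 14 < 42
add 4: running sum 18 < 42
add 6: running sum 24 < 42
add 1: running sum 25 < 42
add 3: running sum 28 < 42
add 8: running sum 36 < 42
add 3: running sum 39 < 42
add 1: running sum 40 < 42
add 1: running sum 41 < 42
add 7: shortest ending here [10, 4, 6, 1, 3, 8, 3, 1, 1, 7] sum 44, len 10
add 1: shortest ending here [10, 4, 6, 1, 3, 8, 3, 1, 1, 7, 1] sum 45, len 11
add 10: shortest ending here [4, 6, 1, 3, 8, 3, 1, 1, 7, 1, 10] sum 45, len 11
add 8: shortest ending here [3, 8, 3, 1, 1, 7, 1, 10, 8] sum 42, len 9
add 12: shortest ending here [3, 1, 1, 7, 1, 10, 8, 12] sum 43, len 8
add 2: shortest ending here [1, 1, 7, 1, 10, 8, 12, 2] sum 42, len 8
Shortest qualifying length: 8.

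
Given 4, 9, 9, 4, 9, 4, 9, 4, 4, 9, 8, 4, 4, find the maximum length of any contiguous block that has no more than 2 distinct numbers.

add 4: window [4] (1 distinct), len 1
add 9: window [4, 9] (2 distinct), len 2
add 9: window [4, 9, 9] (2 distinct), len 3
add 4: window [4, 9, 9, 4] (2 distinct), len 4
add 9: window [4, 9, 9, 4, 9] (2 distinct), len 5
add 4: window [4, 9, 9, 4, 9, 4] (2 distinct), len 6
add 9: window [4, 9, 9, 4, 9, 4, 9] (2 distinct), len 7
add 4: window [4, 9, 9, 4, 9, 4, 9, 4] (2 distinct), len 8
add 4: window [4, 9, 9, 4, 9, 4, 9, 4, 4] (2 distinct), len 9
add 9: window [4, 9, 9, 4, 9, 4, 9, 4, 4, 9] (2 distinct), len 10
add 8: window [9, 8] (2 distinct), len 2
add 4: window [8, 4] (2 distinct), len 2
add 4: window [8, 4, 4] (2 distinct), len 3
Longest length with ≤2 distinct: 10.

10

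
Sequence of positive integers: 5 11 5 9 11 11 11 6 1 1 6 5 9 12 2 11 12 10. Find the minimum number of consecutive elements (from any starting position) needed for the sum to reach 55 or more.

6

add 5: running sum 5 < 55
add 11: running sum 16 < 55
add 5: running sum 21 < 55
add 9: running sum 30 < 55
add 11: running sum 41 < 55
add 11: running sum 52 < 55
add 11: shortest ending here [11, 5, 9, 11, 11, 11] sum 58, len 6
add 6: shortest ending here [11, 5, 9, 11, 11, 11, 6] sum 64, len 7
add 1: shortest ending here [11, 5, 9, 11, 11, 11, 6, 1] sum 65, len 8
add 1: shortest ending here [5, 9, 11, 11, 11, 6, 1, 1] sum 55, len 8
add 6: shortest ending here [9, 11, 11, 11, 6, 1, 1, 6] sum 56, len 8
add 5: shortest ending here [9, 11, 11, 11, 6, 1, 1, 6, 5] sum 61, len 9
add 9: shortest ending here [11, 11, 11, 6, 1, 1, 6, 5, 9] sum 61, len 9
add 12: shortest ending here [11, 11, 6, 1, 1, 6, 5, 9, 12] sum 62, len 9
add 2: shortest ending here [11, 11, 6, 1, 1, 6, 5, 9, 12, 2] sum 64, len 10
add 11: shortest ending here [11, 6, 1, 1, 6, 5, 9, 12, 2, 11] sum 64, len 10
add 12: shortest ending here [6, 5, 9, 12, 2, 11, 12] sum 57, len 7
add 10: shortest ending here [9, 12, 2, 11, 12, 10] sum 56, len 6
Shortest qualifying length: 6.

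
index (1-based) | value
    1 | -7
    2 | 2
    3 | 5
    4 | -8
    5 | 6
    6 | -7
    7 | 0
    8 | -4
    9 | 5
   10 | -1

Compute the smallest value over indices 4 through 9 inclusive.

Elements at indices 4..9: -8, 6, -7, 0, -4, 5
min(-8, 6, -7, 0, -4, 5) = -8

-8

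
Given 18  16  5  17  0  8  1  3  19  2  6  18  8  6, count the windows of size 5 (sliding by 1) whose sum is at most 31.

(18, 16, 5, 17, 0) → sum 56
(16, 5, 17, 0, 8) → sum 46
(5, 17, 0, 8, 1) → sum 31  ≤ 31 ✓
(17, 0, 8, 1, 3) → sum 29  ≤ 31 ✓
(0, 8, 1, 3, 19) → sum 31  ≤ 31 ✓
(8, 1, 3, 19, 2) → sum 33
(1, 3, 19, 2, 6) → sum 31  ≤ 31 ✓
(3, 19, 2, 6, 18) → sum 48
(19, 2, 6, 18, 8) → sum 53
(2, 6, 18, 8, 6) → sum 40
4 windows satisfy the condition.

4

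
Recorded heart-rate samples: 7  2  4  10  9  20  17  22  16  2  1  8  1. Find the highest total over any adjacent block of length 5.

[7, 2, 4, 10, 9] → sum 32
[2, 4, 10, 9, 20] → sum 45
[4, 10, 9, 20, 17] → sum 60
[10, 9, 20, 17, 22] → sum 78
[9, 20, 17, 22, 16] → sum 84
[20, 17, 22, 16, 2] → sum 77
[17, 22, 16, 2, 1] → sum 58
[22, 16, 2, 1, 8] → sum 49
[16, 2, 1, 8, 1] → sum 28
Highest of these is 84.

84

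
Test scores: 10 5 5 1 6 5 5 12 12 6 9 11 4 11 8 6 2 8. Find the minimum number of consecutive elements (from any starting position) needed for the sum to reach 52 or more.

6

Extend right; whenever the sum reaches 52, record the length and shrink from the left:
add 10: running sum 10 < 52
add 5: running sum 15 < 52
add 5: running sum 20 < 52
add 1: running sum 21 < 52
add 6: running sum 27 < 52
add 5: running sum 32 < 52
add 5: running sum 37 < 52
add 12: running sum 49 < 52
end 8: [10, 5, 5, 1, 6, 5, 5, 12, 12] sum 61, len 9
end 9: [5, 1, 6, 5, 5, 12, 12, 6] sum 52, len 8
end 10: [6, 5, 5, 12, 12, 6, 9] sum 55, len 7
end 11: [5, 12, 12, 6, 9, 11] sum 55, len 6
end 12: [12, 12, 6, 9, 11, 4] sum 54, len 6
end 13: [12, 6, 9, 11, 4, 11] sum 53, len 6
end 14: [12, 6, 9, 11, 4, 11, 8] sum 61, len 7
end 15: [6, 9, 11, 4, 11, 8, 6] sum 55, len 7
end 16: [6, 9, 11, 4, 11, 8, 6, 2] sum 57, len 8
end 17: [9, 11, 4, 11, 8, 6, 2, 8] sum 59, len 8
Shortest qualifying length: 6.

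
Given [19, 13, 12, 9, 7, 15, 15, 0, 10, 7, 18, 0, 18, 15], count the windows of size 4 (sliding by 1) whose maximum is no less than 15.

(19, 13, 12, 9) → max 19  ≥ 15 ✓
(13, 12, 9, 7) → max 13
(12, 9, 7, 15) → max 15  ≥ 15 ✓
(9, 7, 15, 15) → max 15  ≥ 15 ✓
(7, 15, 15, 0) → max 15  ≥ 15 ✓
(15, 15, 0, 10) → max 15  ≥ 15 ✓
(15, 0, 10, 7) → max 15  ≥ 15 ✓
(0, 10, 7, 18) → max 18  ≥ 15 ✓
(10, 7, 18, 0) → max 18  ≥ 15 ✓
(7, 18, 0, 18) → max 18  ≥ 15 ✓
(18, 0, 18, 15) → max 18  ≥ 15 ✓
10 windows satisfy the condition.

10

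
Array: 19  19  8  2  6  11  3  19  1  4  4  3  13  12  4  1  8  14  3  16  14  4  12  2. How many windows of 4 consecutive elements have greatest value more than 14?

(19, 19, 8, 2) → max 19  > 14 ✓
(19, 8, 2, 6) → max 19  > 14 ✓
(8, 2, 6, 11) → max 11
(2, 6, 11, 3) → max 11
(6, 11, 3, 19) → max 19  > 14 ✓
(11, 3, 19, 1) → max 19  > 14 ✓
(3, 19, 1, 4) → max 19  > 14 ✓
(19, 1, 4, 4) → max 19  > 14 ✓
(1, 4, 4, 3) → max 4
(4, 4, 3, 13) → max 13
(4, 3, 13, 12) → max 13
(3, 13, 12, 4) → max 13
(13, 12, 4, 1) → max 13
(12, 4, 1, 8) → max 12
(4, 1, 8, 14) → max 14
(1, 8, 14, 3) → max 14
(8, 14, 3, 16) → max 16  > 14 ✓
(14, 3, 16, 14) → max 16  > 14 ✓
(3, 16, 14, 4) → max 16  > 14 ✓
(16, 14, 4, 12) → max 16  > 14 ✓
(14, 4, 12, 2) → max 14
10 windows satisfy the condition.

10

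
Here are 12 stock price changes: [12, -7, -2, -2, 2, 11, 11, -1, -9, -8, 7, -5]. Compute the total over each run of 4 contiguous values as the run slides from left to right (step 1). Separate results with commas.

12 -7 -2 -2 → sum 1
-7 -2 -2 2 → sum -9
-2 -2 2 11 → sum 9
-2 2 11 11 → sum 22
2 11 11 -1 → sum 23
11 11 -1 -9 → sum 12
11 -1 -9 -8 → sum -7
-1 -9 -8 7 → sum -11
-9 -8 7 -5 → sum -15

1, -9, 9, 22, 23, 12, -7, -11, -15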